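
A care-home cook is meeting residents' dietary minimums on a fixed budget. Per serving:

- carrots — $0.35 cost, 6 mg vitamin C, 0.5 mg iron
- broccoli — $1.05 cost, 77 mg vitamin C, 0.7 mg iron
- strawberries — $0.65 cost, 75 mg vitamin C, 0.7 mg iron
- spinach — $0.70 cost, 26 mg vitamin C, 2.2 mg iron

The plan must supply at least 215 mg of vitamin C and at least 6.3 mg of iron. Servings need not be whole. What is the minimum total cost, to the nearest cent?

$2.90

The cheapest plan sits at a corner of the feasible region — with two constraints it uses at most two foods.
carrots only: max(215/6, 6.3/0.5) = 35.83 servings → $12.54.
broccoli only: max(215/77, 6.3/0.7) = 9 servings → $9.45.
strawberries only: max(215/75, 6.3/0.7) = 9 servings → $5.85.
spinach only: max(215/26, 6.3/2.2) = 8.269 servings → $5.79.
carrots + broccoli with both tight: 9.755 servings and 2.032 servings → $5.55.
carrots + strawberries with both tight: 9.67 servings and 2.093 servings → $4.74.
carrots + spinach with both targets exact would need a negative amount; discard.
broccoli + strawberries: the both-tight solution has a negative serving — not a feasible corner.
broccoli + spinach with both tight: 2.045 servings and 2.213 servings → $3.70.
strawberries + spinach with both tight: 2.106 servings and 2.193 servings → $2.90.
The minimum over all feasible corners is $2.90.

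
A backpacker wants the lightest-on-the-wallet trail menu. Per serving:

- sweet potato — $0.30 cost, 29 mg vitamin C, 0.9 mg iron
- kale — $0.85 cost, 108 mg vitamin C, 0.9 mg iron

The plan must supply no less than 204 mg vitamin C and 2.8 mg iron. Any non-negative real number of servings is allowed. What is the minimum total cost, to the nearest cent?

$1.73

sweet potato only: max(204/29, 2.8/0.9) = 7.034 servings → $2.11.
kale only: max(204/108, 2.8/0.9) = 3.111 servings → $2.64.
sweet potato + kale with both tight: 1.671 servings and 1.44 servings → $1.73.
So the least-cost plan costs $1.73.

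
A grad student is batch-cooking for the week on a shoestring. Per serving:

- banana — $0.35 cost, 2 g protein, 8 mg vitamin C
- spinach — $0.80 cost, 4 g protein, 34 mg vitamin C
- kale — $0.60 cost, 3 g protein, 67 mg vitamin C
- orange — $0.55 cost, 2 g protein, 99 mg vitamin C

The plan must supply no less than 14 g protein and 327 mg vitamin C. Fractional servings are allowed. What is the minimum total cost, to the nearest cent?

$2.84

For a min-cost LP with two ≥-constraints, a basic feasible solution has at most two positive variables.
banana only: max(14/2, 327/8) = 40.88 servings → $14.31.
spinach only: max(14/4, 327/34) = 9.618 servings → $7.69.
kale only: max(14/3, 327/67) = 4.881 servings → $2.93.
orange only: max(14/2, 327/99) = 7 servings → $3.85.
banana + spinach: the both-tight solution has a negative serving — not a feasible corner.
banana + kale: intersection lies outside the first quadrant.
banana + orange with both tight: 4.022 servings and 2.978 servings → $3.05.
spinach + kale: the both-tight solution has a negative serving — not a feasible corner.
spinach + orange with both tight: 2.232 servings and 2.537 servings → $3.18.
kale + orange with both tight: 4.491 servings and 0.2638 servings → $2.84.
The minimum over all feasible corners is $2.84.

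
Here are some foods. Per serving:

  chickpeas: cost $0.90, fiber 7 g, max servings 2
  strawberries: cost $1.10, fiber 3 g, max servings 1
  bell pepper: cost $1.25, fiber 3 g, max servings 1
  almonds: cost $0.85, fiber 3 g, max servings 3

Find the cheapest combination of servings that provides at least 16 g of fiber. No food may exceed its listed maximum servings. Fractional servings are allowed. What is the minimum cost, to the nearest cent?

Cost per g of fiber: chickpeas $0.1286, almonds $0.2833, strawberries $0.3667, bell pepper $0.4167.
Take 2 servings of chickpeas: +14.0 g fiber for $1.80 (total $1.80, still need 2.0 g).
Take 0.6667 servings of almonds: +2.0 g fiber for $0.57 (total $2.37, still need 0.0 g).
Filling from the cheapest source first is optimal under one linear minimum: $2.37.

$2.37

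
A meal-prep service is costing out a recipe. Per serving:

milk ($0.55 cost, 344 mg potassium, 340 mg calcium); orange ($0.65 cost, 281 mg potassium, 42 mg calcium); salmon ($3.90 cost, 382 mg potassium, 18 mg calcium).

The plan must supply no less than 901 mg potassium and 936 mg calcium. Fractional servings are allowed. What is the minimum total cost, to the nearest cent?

Minimising a linear cost over {potassium ≥ 901, calcium ≥ 936, servings ≥ 0} — the optimum is at a vertex, using one or two foods.
milk only: max(901/344, 936/340) = 2.753 servings → $1.51.
orange only: max(901/281, 936/42) = 22.29 servings → $14.49.
salmon only: max(901/382, 936/18) = 52 servings → $202.80.
milk + orange with both targets exact would need a negative amount; discard.
milk + salmon: the both-tight solution has a negative serving — not a feasible corner.
orange + salmon: the both-tight solution has a negative serving — not a feasible corner.
The minimum over all feasible corners is $1.51.

$1.51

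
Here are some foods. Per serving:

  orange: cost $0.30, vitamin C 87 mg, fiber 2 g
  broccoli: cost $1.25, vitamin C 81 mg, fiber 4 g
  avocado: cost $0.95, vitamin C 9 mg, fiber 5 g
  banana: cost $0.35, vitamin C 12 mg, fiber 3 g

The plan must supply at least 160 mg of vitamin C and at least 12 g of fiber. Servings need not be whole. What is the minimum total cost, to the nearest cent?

$1.49

orange only: max(160/87, 12/2) = 6 servings → $1.80.
broccoli only: max(160/81, 12/4) = 3 servings → $3.75.
avocado only: max(160/9, 12/5) = 17.78 servings → $16.89.
banana only: max(160/12, 12/3) = 13.33 servings → $4.67.
orange + broccoli: intersection lies outside the first quadrant.
orange + avocado with both tight: 1.659 servings and 1.736 servings → $2.15.
orange + banana with both tight: 1.418 servings and 3.055 servings → $1.49.
broccoli + avocado with both tight: 1.875 servings and 0.8997 servings → $3.20.
broccoli + banana with both tight: 1.723 servings and 1.703 servings → $2.75.
avocado + banana with both targets exact would need a negative amount; discard.
Cheapest feasible corner: $1.49.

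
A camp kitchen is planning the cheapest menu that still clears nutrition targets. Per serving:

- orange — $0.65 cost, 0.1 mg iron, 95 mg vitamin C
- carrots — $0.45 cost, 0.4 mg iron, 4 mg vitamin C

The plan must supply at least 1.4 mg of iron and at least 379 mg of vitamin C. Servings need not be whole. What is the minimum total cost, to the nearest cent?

orange only: max(1.4/0.1, 379/95) = 14 servings → $9.10.
carrots only: max(1.4/0.4, 379/4) = 94.75 servings → $42.64.
orange + carrots with both tight: 3.883 servings and 2.529 servings → $3.66.
Cheapest feasible corner: $3.66.

$3.66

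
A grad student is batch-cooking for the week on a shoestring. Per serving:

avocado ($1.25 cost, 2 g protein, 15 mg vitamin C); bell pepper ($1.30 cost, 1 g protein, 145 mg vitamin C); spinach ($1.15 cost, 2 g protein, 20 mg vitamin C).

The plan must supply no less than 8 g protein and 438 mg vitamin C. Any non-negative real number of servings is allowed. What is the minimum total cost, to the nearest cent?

avocado only: max(8/2, 438/15) = 29.2 servings → $36.50.
bell pepper only: max(8/1, 438/145) = 8 servings → $10.40.
spinach only: max(8/2, 438/20) = 21.9 servings → $25.18.
avocado + bell pepper with both tight: 2.625 servings and 2.749 servings → $6.86.
avocado + spinach: the both-tight solution has a negative serving — not a feasible corner.
bell pepper + spinach with both tight: 2.652 servings and 2.674 servings → $6.52.
So the least-cost plan costs $6.52.

$6.52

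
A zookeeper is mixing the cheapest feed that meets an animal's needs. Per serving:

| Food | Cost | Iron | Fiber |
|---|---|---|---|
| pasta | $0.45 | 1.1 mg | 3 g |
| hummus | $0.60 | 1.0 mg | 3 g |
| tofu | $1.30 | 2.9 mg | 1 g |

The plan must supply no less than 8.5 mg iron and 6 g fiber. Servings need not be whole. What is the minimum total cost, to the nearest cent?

$3.48

A basic optimal solution has at most two foods positive. Try each food alone and each pair with both targets met exactly.
pasta only: max(8.5/1.1, 6/3) = 7.727 servings → $3.48.
hummus only: max(8.5/1.0, 6/3) = 8.5 servings → $5.10.
tofu only: max(8.5/2.9, 6/1) = 6 servings → $7.80.
pasta + hummus: intersection lies outside the first quadrant.
pasta + tofu with both tight: 1.171 servings and 2.487 servings → $3.76.
hummus + tofu with both tight: 1.156 servings and 2.532 servings → $3.99.
So the least-cost plan costs $3.48.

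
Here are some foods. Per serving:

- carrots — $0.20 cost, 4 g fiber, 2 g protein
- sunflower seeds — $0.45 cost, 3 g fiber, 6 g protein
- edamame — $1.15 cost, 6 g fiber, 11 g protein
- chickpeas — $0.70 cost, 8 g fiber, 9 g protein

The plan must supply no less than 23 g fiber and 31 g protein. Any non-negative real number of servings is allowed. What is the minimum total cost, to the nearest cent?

A basic optimal solution has at most two foods positive. Try each food alone and each pair with both targets met exactly.
carrots only: max(23/4, 31/2) = 15.5 servings → $3.10.
sunflower seeds only: max(23/3, 31/6) = 7.667 servings → $3.45.
edamame only: max(23/6, 31/11) = 3.833 servings → $4.41.
chickpeas only: max(23/8, 31/9) = 3.444 servings → $2.41.
carrots + sunflower seeds with both tight: 2.5 servings and 4.333 servings → $2.45.
carrots + edamame with both tight: 2.094 servings and 2.438 servings → $3.22.
carrots + chickpeas: the both-tight solution has a negative serving — not a feasible corner.
sunflower seeds + edamame with both targets exact would need a negative amount; discard.
sunflower seeds + chickpeas with both tight: 1.952 servings and 2.143 servings → $2.38.
edamame + chickpeas with both tight: 1.206 servings and 1.971 servings → $2.77.
Cheapest feasible corner: $2.38.

$2.38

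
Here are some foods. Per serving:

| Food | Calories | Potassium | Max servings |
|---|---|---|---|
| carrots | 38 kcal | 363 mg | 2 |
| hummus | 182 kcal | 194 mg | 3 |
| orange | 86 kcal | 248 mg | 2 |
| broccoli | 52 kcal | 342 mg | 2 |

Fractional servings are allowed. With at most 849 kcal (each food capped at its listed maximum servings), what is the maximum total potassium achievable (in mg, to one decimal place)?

Potassium per kcal: carrots 9.553, broccoli 6.577, orange 2.884, hummus 1.066.
Take 2 servings of carrots: uses 76 kcal, +726.0 mg potassium (running total 726.0 mg).
Take 2 servings of broccoli: uses 104 kcal, +684.0 mg potassium (running total 1410.0 mg).
Take 2 servings of orange: uses 172 kcal, +496.0 mg potassium (running total 1906.0 mg).
Take 2.731 servings of hummus: uses 497 kcal, +529.8 mg potassium (running total 2435.8 mg).
Filling greedily by potassium-per-kcal is optimal for one linear limit, giving 2435.8 mg.

2435.8 mg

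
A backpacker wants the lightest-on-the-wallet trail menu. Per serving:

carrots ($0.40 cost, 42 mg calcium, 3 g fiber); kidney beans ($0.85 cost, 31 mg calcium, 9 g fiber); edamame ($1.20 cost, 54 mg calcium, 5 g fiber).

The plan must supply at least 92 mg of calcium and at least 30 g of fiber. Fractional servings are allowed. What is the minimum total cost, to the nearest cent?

carrots only: max(92/42, 30/3) = 10 servings → $4.00.
kidney beans only: max(92/31, 30/9) = 3.333 servings → $2.83.
edamame only: max(92/54, 30/5) = 6 servings → $7.20.
carrots + kidney beans: the both-tight solution has a negative serving — not a feasible corner.
carrots + edamame with both targets exact would need a negative amount; discard.
kidney beans + edamame: intersection lies outside the first quadrant.
Cheapest feasible corner: $2.83.

$2.83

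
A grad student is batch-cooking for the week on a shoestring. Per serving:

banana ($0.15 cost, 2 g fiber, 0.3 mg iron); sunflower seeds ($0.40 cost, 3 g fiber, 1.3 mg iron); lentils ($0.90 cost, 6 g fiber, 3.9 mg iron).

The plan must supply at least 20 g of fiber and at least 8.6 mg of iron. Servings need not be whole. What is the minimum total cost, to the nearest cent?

$2.34

With two linear requirements the optimum uses one or two foods; enumerate the corners.
banana only: max(20/2, 8.6/0.3) = 28.67 servings → $4.30.
sunflower seeds only: max(20/3, 8.6/1.3) = 6.667 servings → $2.67.
lentils only: max(20/6, 8.6/3.9) = 3.333 servings → $3.00.
banana + sunflower seeds with both tight: 0.1176 servings and 6.588 servings → $2.65.
banana + lentils with both tight: 4.4 servings and 1.867 servings → $2.34.
sunflower seeds + lentils: intersection lies outside the first quadrant.
The minimum over all feasible corners is $2.34.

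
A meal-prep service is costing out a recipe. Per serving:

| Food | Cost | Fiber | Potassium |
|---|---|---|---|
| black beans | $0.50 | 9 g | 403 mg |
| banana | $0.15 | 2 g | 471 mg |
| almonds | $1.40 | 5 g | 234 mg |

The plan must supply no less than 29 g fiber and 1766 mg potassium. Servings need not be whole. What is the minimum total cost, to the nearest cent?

$1.66

For a min-cost LP with two ≥-constraints, a basic feasible solution has at most two positive variables.
black beans only: max(29/9, 1766/403) = 4.382 servings → $2.19.
banana only: max(29/2, 1766/471) = 14.5 servings → $2.17.
almonds only: max(29/5, 1766/234) = 7.547 servings → $10.57.
black beans + banana with both tight: 2.95 servings and 1.225 servings → $1.66.
black beans + almonds: intersection lies outside the first quadrant.
banana + almonds with both tight: 1.083 servings and 5.367 servings → $7.68.
Cheapest feasible corner: $1.66.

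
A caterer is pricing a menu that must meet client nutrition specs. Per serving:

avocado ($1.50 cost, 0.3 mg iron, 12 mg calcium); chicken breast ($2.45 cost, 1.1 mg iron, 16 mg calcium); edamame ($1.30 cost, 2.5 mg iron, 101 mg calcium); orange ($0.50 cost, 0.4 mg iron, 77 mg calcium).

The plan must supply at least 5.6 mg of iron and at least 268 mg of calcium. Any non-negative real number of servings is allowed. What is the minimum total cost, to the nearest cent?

An LP optimum is at a vertex; with two nutrient constraints at most two foods are used. Check each candidate.
avocado only: max(5.6/0.3, 268/12) = 22.33 servings → $33.50.
chicken breast only: max(5.6/1.1, 268/16) = 16.75 servings → $41.04.
edamame only: max(5.6/2.5, 268/101) = 2.653 servings → $3.45.
orange only: max(5.6/0.4, 268/77) = 14 servings → $7.00.
avocado + chicken breast with both targets exact would need a negative amount; discard.
avocado + edamame with both targets exact would need a negative amount; discard.
avocado + orange with both tight: 17.7 servings and 0.7213 servings → $26.92.
chicken breast + edamame with both targets exact would need a negative amount; discard.
chicken breast + orange with both tight: 4.138 servings and 2.621 servings → $11.45.
edamame + orange with both tight: 2.13 servings and 0.6864 servings → $3.11.
Cheapest feasible corner: $3.11.

$3.11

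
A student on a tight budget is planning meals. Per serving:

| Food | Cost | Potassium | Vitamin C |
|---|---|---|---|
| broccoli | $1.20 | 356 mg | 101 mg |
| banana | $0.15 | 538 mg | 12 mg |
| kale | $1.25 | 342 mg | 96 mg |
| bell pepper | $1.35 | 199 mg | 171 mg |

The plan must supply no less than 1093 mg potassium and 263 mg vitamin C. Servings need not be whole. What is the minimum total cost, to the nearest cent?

$2.16

With two linear requirements the optimum uses one or two foods; enumerate the corners.
broccoli only: max(1093/356, 263/101) = 3.07 servings → $3.68.
banana only: max(1093/538, 263/12) = 21.92 servings → $3.29.
kale only: max(1093/342, 263/96) = 3.196 servings → $3.99.
bell pepper only: max(1093/199, 263/171) = 5.492 servings → $7.41.
broccoli + banana with both tight: 2.564 servings and 0.3349 servings → $3.13.
broccoli + kale: the both-tight solution has a negative serving — not a feasible corner.
broccoli + bell pepper: intersection lies outside the first quadrant.
banana + kale with both tight: 0.3151 servings and 2.7 servings → $3.42.
banana + bell pepper with both tight: 1.502 servings and 1.433 servings → $2.16.
kale + bell pepper: intersection lies outside the first quadrant.
The minimum over all feasible corners is $2.16.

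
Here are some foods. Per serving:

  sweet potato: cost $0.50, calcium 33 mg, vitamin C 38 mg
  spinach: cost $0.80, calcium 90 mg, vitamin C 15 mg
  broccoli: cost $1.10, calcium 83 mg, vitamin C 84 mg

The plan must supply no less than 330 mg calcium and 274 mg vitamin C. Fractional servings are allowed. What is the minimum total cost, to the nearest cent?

A basic optimal solution has at most two foods positive. Try each food alone and each pair with both targets met exactly.
sweet potato only: max(330/33, 274/38) = 10 servings → $5.00.
spinach only: max(330/90, 274/15) = 18.27 servings → $14.61.
broccoli only: max(330/83, 274/84) = 3.976 servings → $4.37.
sweet potato + spinach with both tight: 6.738 servings and 1.196 servings → $4.33.
sweet potato + broccoli: the both-tight solution has a negative serving — not a feasible corner.
spinach + broccoli with both tight: 0.7883 servings and 3.121 servings → $4.06.
Cheapest feasible corner: $4.06.

$4.06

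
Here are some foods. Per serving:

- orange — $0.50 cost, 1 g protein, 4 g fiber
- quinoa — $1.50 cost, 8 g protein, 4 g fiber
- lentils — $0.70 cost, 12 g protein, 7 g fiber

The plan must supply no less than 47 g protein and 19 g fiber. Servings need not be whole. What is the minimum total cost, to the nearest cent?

A basic optimal solution has at most two foods positive. Try each food alone and each pair with both targets met exactly.
orange only: max(47/1, 19/4) = 47 servings → $23.50.
quinoa only: max(47/8, 19/4) = 5.875 servings → $8.81.
lentils only: max(47/12, 19/7) = 3.917 servings → $2.74.
orange + quinoa: intersection lies outside the first quadrant.
orange + lentils: the both-tight solution has a negative serving — not a feasible corner.
quinoa + lentils: the both-tight solution has a negative serving — not a feasible corner.
The minimum over all feasible corners is $2.74.

$2.74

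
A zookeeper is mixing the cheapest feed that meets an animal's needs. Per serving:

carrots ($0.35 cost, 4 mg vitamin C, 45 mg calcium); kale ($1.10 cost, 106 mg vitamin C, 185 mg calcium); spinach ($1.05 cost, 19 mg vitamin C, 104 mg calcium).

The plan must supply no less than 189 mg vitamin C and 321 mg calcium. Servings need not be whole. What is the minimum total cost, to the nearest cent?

For a min-cost LP with two ≥-constraints, a basic feasible solution has at most two positive variables.
carrots only: max(189/4, 321/45) = 47.25 servings → $16.54.
kale only: max(189/106, 321/185) = 1.783 servings → $1.96.
spinach only: max(189/19, 321/104) = 9.947 servings → $10.44.
carrots + kale: the both-tight solution has a negative serving — not a feasible corner.
carrots + spinach: intersection lies outside the first quadrant.
kale + spinach: the both-tight solution has a negative serving — not a feasible corner.
Cheapest feasible corner: $1.96.

$1.96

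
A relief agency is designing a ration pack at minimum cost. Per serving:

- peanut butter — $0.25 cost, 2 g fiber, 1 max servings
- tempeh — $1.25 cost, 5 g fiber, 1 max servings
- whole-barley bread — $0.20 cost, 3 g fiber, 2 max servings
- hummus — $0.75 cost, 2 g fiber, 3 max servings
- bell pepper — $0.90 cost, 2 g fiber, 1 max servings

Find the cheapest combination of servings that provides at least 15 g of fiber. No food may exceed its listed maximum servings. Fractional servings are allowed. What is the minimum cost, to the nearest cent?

Cost per g of fiber: whole-barley bread $0.0667, peanut butter $0.1250, tempeh $0.2500, hummus $0.3750, bell pepper $0.4500.
Take 2 servings of whole-barley bread: +6.0 g fiber for $0.40 (total $0.40, still need 9.0 g).
Take 1 serving of peanut butter: +2.0 g fiber for $0.25 (total $0.65, still need 7.0 g).
Take 1 serving of tempeh: +5.0 g fiber for $1.25 (total $1.90, still need 2.0 g).
Take 1 serving of hummus: +2.0 g fiber for $0.75 (total $2.65, still need 0.0 g).
Greedy by cheapest-per-g is optimal for a single linear constraint, so the minimum cost is $2.65.

$2.65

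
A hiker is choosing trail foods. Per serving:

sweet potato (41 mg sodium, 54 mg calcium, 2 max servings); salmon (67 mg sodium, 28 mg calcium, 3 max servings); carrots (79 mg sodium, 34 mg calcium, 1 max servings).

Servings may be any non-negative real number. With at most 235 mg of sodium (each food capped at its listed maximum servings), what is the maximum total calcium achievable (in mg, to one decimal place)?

172.9 mg

Calcium per mg sodium: sweet potato 1.317, carrots 0.4304, salmon 0.4179.
Take 2 servings of sweet potato: uses 82 mg sodium, +108.0 mg calcium (running total 108.0 mg).
Take 1 serving of carrots: uses 79 mg sodium, +34.0 mg calcium (running total 142.0 mg).
Take 1.104 servings of salmon: uses 74 mg sodium, +30.9 mg calcium (running total 172.9 mg).
Filling greedily by calcium-per-mg sodium is optimal for one linear limit, giving 172.9 mg.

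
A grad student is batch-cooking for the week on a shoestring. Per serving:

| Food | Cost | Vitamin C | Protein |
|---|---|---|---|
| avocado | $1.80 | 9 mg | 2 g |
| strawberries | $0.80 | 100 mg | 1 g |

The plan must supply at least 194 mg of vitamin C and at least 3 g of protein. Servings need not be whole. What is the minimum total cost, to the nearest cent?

avocado only: max(194/9, 3/2) = 21.56 servings → $38.80.
strawberries only: max(194/100, 3/1) = 3 servings → $2.40.
avocado + strawberries with both tight: 0.555 servings and 1.89 servings → $2.51.
The minimum over all feasible corners is $2.40.

$2.40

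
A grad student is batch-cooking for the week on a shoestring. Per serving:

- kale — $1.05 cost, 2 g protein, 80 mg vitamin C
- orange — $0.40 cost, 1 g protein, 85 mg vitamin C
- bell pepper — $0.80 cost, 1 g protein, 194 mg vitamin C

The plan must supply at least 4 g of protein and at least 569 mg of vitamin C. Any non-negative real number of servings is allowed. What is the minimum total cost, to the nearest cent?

At the optimum either one food covers both requirements or two foods hit both targets exactly; no other combination can be cheaper.
kale only: max(4/2, 569/80) = 7.112 servings → $7.47.
orange only: max(4/1, 569/85) = 6.694 servings → $2.68.
bell pepper only: max(4/1, 569/194) = 4 servings → $3.20.
kale + orange: intersection lies outside the first quadrant.
kale + bell pepper with both tight: 0.6721 servings and 2.656 servings → $2.83.
orange + bell pepper with both tight: 1.899 servings and 2.101 servings → $2.44.
So the least-cost plan costs $2.44.

$2.44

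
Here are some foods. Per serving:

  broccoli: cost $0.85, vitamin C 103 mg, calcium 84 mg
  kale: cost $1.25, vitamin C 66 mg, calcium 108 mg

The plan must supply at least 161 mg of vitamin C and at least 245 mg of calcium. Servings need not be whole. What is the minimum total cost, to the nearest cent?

$2.48

Check every corner: each single food scaled to meet both minima, and each pair solved so both constraints bind.
broccoli only: max(161/103, 245/84) = 2.917 servings → $2.48.
kale only: max(161/66, 245/108) = 2.439 servings → $3.05.
broccoli + kale with both tight: 0.2183 servings and 2.099 servings → $2.81.
So the least-cost plan costs $2.48.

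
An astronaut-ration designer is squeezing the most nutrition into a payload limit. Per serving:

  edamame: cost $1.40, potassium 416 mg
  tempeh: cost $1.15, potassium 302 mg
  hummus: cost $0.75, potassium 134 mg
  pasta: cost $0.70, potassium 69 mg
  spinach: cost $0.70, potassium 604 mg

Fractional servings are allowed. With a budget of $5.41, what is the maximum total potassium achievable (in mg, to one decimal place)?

4668.1 mg

Potassium per dollar: spinach 862.9, edamame 297.1, tempeh 262.6, hummus 178.7, pasta 98.57.
With no serving limits, spend the whole cost allowance on spinach: $5.41 / $0.70 × 604 mg = 4668.1 mg.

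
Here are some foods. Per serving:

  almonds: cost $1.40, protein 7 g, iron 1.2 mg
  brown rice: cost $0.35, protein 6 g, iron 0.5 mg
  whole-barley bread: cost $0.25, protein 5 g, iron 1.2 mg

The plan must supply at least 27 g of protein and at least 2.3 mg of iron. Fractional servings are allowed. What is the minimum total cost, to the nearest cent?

Check every corner: each single food scaled to meet both minima, and each pair solved so both constraints bind.
almonds only: max(27/7, 2.3/1.2) = 3.857 servings → $5.40.
brown rice only: max(27/6, 2.3/0.5) = 4.6 servings → $1.61.
whole-barley bread only: max(27/5, 2.3/1.2) = 5.4 servings → $1.35.
almonds + brown rice with both tight: 0.08108 servings and 4.405 servings → $1.66.
almonds + whole-barley bread: the both-tight solution has a negative serving — not a feasible corner.
brown rice + whole-barley bread with both tight: 4.447 servings and 0.06383 servings → $1.57.
Cheapest feasible corner: $1.35.

$1.35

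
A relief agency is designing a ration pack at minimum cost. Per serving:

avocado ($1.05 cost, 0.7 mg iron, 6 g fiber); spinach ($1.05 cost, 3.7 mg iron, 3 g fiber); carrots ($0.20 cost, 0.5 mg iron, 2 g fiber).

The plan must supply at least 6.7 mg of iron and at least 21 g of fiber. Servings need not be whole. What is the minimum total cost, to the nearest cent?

Check every corner: each single food scaled to meet both minima, and each pair solved so both constraints bind.
avocado only: max(6.7/0.7, 21/6) = 9.571 servings → $10.05.
spinach only: max(6.7/3.7, 21/3) = 7 servings → $7.35.
carrots only: max(6.7/0.5, 21/2) = 13.4 servings → $2.68.
avocado + spinach with both tight: 2.866 servings and 1.269 servings → $4.34.
avocado + carrots: the both-tight solution has a negative serving — not a feasible corner.
spinach + carrots with both tight: 0.4915 servings and 9.763 servings → $2.47.
The minimum over all feasible corners is $2.47.

$2.47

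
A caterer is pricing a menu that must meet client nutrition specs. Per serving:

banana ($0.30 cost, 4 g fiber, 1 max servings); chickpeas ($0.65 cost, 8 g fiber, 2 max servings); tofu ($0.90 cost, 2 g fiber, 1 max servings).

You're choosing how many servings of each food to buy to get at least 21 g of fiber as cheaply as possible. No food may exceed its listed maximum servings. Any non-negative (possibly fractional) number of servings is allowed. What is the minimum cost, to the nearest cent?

Cost per g of fiber: banana $0.0750, chickpeas $0.0813, tofu $0.4500.
Take 1 serving of banana: +4.0 g fiber for $0.30 (total $0.30, still need 17.0 g).
Take 2 servings of chickpeas: +16.0 g fiber for $1.30 (total $1.60, still need 1.0 g).
Take 0.5 servings of tofu: +1.0 g fiber for $0.45 (total $2.05, still need 0.0 g).
Greedy by cheapest-per-g is optimal for a single linear constraint, so the minimum cost is $2.05.

$2.05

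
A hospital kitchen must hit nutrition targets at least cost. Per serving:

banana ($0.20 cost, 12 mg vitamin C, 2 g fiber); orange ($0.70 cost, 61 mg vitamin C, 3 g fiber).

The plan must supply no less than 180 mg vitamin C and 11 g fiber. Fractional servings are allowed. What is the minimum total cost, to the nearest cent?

With two linear requirements the optimum uses one or two foods; enumerate the corners.
banana only: max(180/12, 11/2) = 15 servings → $3.00.
orange only: max(180/61, 11/3) = 3.667 servings → $2.57.
banana + orange with both tight: 1.523 servings and 2.651 servings → $2.16.
So the least-cost plan costs $2.16.

$2.16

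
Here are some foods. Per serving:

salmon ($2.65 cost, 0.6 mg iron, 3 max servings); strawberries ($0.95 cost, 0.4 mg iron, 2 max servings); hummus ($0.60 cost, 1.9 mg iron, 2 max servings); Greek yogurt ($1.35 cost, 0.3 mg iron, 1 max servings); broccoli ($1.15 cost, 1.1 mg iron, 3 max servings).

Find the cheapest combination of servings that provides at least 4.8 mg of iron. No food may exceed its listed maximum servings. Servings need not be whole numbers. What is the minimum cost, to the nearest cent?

Cost per mg of iron: hummus $0.3158, broccoli $1.0455, strawberries $2.3750, salmon $4.4167, Greek yogurt $4.5000.
Take 2 servings of hummus: +3.8 mg iron for $1.20 (total $1.20, still need 1.0 mg).
Take 0.9091 servings of broccoli: +1.0 mg iron for $1.05 (total $2.25, still need 0.0 mg).
Filling from the cheapest source first is optimal under one linear minimum: $2.25.

$2.25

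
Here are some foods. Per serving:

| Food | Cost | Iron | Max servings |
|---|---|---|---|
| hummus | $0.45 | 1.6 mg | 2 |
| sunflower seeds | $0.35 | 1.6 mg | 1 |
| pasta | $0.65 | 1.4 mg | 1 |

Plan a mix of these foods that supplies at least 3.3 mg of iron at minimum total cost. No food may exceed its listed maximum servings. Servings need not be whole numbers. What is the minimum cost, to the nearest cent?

Cost per mg of iron: sunflower seeds $0.2188, hummus $0.2812, pasta $0.4643.
Take 1 serving of sunflower seeds: +1.6 mg iron for $0.35 (total $0.35, still need 1.7 mg).
Take 1.062 servings of hummus: +1.7 mg iron for $0.48 (total $0.83, still need 0.0 mg).
Filling from the cheapest source first is optimal under one linear minimum: $0.83.

$0.83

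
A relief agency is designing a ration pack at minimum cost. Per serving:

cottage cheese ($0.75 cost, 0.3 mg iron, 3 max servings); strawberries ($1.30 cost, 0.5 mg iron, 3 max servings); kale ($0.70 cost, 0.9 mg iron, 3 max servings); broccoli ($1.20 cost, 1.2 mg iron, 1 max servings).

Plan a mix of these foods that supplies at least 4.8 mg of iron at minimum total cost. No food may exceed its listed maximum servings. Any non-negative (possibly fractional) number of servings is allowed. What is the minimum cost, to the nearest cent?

Cost per mg of iron: kale $0.7778, broccoli $1.0000, cottage cheese $2.5000, strawberries $2.6000.
Take 3 servings of kale: +2.7 mg iron for $2.10 (total $2.10, still need 2.1 mg).
Take 1 serving of broccoli: +1.2 mg iron for $1.20 (total $3.30, still need 0.9 mg).
Take 3 servings of cottage cheese: +0.9 mg iron for $2.25 (total $5.55, still need 0.0 mg).
Filling from the cheapest source first is optimal under one linear minimum: $5.55.

$5.55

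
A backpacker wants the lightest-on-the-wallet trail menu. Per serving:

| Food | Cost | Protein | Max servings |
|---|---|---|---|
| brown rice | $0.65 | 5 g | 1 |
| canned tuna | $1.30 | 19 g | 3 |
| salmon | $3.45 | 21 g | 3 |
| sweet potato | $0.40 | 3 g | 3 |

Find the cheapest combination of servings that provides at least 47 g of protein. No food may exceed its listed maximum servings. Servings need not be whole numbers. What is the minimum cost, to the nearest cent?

Cost per g of protein: canned tuna $0.0684, brown rice $0.1300, sweet potato $0.1333, salmon $0.1643.
Take 2.474 servings of canned tuna: +47.0 g protein for $3.22 (total $3.22, still need 0.0 g).
Filling from the cheapest source first is optimal under one linear minimum: $3.22.

$3.22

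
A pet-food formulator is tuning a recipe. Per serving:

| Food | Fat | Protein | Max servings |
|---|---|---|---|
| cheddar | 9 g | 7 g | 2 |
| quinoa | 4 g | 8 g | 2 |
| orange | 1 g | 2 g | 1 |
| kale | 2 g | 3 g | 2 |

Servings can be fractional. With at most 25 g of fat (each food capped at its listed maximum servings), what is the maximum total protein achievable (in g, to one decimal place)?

33.3 g

Protein per g fat: quinoa 2, orange 2, kale 1.5, cheddar 0.7778.
Take 2 servings of quinoa: uses 8 g fat, +16.0 g protein (running total 16.0 g).
Take 1 serving of orange: uses 1 g fat, +2.0 g protein (running total 18.0 g).
Take 2 servings of kale: uses 4 g fat, +6.0 g protein (running total 24.0 g).
Take 1.333 servings of cheddar: uses 12 g fat, +9.3 g protein (running total 33.3 g).
Greedy by best ratio exhausts the fat allowance optimally: 33.3 g.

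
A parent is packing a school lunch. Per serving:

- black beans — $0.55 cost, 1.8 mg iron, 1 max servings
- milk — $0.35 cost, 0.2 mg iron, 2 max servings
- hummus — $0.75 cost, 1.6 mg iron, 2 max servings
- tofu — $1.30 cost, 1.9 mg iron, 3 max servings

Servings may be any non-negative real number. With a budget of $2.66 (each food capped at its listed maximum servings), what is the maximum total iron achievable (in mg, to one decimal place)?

5.9 mg

Iron per dollar: black beans 3.273, hummus 2.133, tofu 1.462, milk 0.5714.
Take 1 serving of black beans: spends $0.55, +1.8 mg iron (running total 1.8 mg).
Take 2 servings of hummus: spends $1.50, +3.2 mg iron (running total 5.0 mg).
Take 0.4692 servings of tofu: spends $0.61, +0.9 mg iron (running total 5.9 mg).
Filling greedily by iron-per-dollar is optimal for one linear limit, giving 5.9 mg.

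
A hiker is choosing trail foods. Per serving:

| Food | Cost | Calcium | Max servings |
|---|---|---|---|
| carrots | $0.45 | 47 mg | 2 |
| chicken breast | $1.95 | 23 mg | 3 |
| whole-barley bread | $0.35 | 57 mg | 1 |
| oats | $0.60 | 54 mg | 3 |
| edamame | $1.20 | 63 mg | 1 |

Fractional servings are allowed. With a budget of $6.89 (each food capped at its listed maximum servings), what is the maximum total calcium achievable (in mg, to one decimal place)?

Calcium per dollar: whole-barley bread 162.9, carrots 104.4, oats 90, edamame 52.5, chicken breast 11.79.
Take 1 serving of whole-barley bread: spends $0.35, +57.0 mg calcium (running total 57.0 mg).
Take 2 servings of carrots: spends $0.90, +94.0 mg calcium (running total 151.0 mg).
Take 3 servings of oats: spends $1.80, +162.0 mg calcium (running total 313.0 mg).
Take 1 serving of edamame: spends $1.20, +63.0 mg calcium (running total 376.0 mg).
Take 1.354 servings of chicken breast: spends $2.64, +31.1 mg calcium (running total 407.1 mg).
Filling greedily by calcium-per-dollar is optimal for one linear limit, giving 407.1 mg.

407.1 mg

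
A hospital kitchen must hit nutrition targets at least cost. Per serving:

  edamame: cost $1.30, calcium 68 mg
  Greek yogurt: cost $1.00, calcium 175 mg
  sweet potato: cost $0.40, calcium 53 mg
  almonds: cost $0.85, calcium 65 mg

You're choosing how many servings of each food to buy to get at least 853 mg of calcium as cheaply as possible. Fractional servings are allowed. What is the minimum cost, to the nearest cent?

$4.87

Cost per mg of calcium: Greek yogurt $0.0057, sweet potato $0.0075, almonds $0.0131, edamame $0.0191.
With no serving limits, use only Greek yogurt: 853 mg / 175 mg = 4.874 servings × $1.00 = $4.87.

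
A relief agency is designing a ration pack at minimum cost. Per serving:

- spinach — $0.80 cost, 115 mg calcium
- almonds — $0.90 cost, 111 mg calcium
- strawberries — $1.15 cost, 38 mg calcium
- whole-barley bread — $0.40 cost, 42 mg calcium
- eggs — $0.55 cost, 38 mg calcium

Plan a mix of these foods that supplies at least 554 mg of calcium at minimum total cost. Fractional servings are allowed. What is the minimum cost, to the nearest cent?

$3.85

Cost per mg of calcium: spinach $0.0070, almonds $0.0081, whole-barley bread $0.0095, eggs $0.0145, strawberries $0.0303.
With no serving limits, use only spinach: 554 mg / 115 mg = 4.817 servings × $0.80 = $3.85.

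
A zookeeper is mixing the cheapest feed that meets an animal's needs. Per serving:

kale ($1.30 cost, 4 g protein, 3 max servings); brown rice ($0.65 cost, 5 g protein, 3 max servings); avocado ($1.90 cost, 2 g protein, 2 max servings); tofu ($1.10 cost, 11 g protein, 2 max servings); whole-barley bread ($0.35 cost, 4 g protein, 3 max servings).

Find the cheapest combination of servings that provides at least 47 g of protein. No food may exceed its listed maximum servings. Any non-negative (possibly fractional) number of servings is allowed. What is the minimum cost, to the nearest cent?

Cost per g of protein: whole-barley bread $0.0875, tofu $0.1000, brown rice $0.1300, kale $0.3250, avocado $0.9500.
Take 3 servings of whole-barley bread: +12.0 g protein for $1.05 (total $1.05, still need 35.0 g).
Take 2 servings of tofu: +22.0 g protein for $2.20 (total $3.25, still need 13.0 g).
Take 2.6 servings of brown rice: +13.0 g protein for $1.69 (total $4.94, still need 0.0 g).
Greedy by cheapest-per-g is optimal for a single linear constraint, so the minimum cost is $4.94.

$4.94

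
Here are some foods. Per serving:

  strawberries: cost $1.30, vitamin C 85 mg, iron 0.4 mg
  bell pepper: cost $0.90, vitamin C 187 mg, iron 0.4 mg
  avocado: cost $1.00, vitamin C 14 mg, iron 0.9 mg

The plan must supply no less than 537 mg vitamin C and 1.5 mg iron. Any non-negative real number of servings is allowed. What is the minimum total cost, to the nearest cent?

$2.96

An LP optimum is at a vertex; with two nutrient constraints at most two foods are used. Check each candidate.
strawberries only: max(537/85, 1.5/0.4) = 6.318 servings → $8.21.
bell pepper only: max(537/187, 1.5/0.4) = 3.75 servings → $3.38.
avocado only: max(537/14, 1.5/0.9) = 38.36 servings → $38.36.
strawberries + bell pepper with both tight: 1.61 servings and 2.14 servings → $4.02.
strawberries + avocado with both targets exact would need a negative amount; discard.
bell pepper + avocado with both tight: 2.841 servings and 0.4038 servings → $2.96.
The minimum over all feasible corners is $2.96.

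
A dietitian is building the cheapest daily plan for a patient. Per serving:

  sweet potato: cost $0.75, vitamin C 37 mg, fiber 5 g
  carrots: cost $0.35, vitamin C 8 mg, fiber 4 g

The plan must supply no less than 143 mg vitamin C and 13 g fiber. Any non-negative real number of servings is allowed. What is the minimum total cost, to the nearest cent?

For a min-cost LP with two ≥-constraints, a basic feasible solution has at most two positive variables.
sweet potato only: max(143/37, 13/5) = 3.865 servings → $2.90.
carrots only: max(143/8, 13/4) = 17.88 servings → $6.26.
sweet potato + carrots: intersection lies outside the first quadrant.
So the least-cost plan costs $2.90.

$2.90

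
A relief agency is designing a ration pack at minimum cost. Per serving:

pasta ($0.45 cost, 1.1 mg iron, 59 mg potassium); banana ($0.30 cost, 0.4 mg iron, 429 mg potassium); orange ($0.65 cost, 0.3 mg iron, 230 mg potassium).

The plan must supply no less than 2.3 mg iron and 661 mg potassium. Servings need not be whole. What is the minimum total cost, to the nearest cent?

$1.12

With two linear requirements the optimum uses one or two foods; enumerate the corners.
pasta only: max(2.3/1.1, 661/59) = 11.2 servings → $5.04.
banana only: max(2.3/0.4, 661/429) = 5.75 servings → $1.73.
orange only: max(2.3/0.3, 661/230) = 7.667 servings → $4.98.
pasta + banana with both tight: 1.611 servings and 1.319 servings → $1.12.
pasta + orange with both tight: 1.405 servings and 2.513 servings → $2.27.
banana + orange: intersection lies outside the first quadrant.
The minimum over all feasible corners is $1.12.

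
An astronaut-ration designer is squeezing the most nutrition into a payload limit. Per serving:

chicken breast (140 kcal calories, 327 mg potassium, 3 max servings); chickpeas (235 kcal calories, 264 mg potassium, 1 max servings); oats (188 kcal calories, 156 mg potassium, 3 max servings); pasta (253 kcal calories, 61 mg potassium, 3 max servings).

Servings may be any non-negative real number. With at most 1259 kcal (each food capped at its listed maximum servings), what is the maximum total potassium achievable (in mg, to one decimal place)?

Potassium per kcal: chicken breast 2.336, chickpeas 1.123, oats 0.8298, pasta 0.2411.
Take 3 servings of chicken breast: uses 420 kcal, +981.0 mg potassium (running total 981.0 mg).
Take 1 serving of chickpeas: uses 235 kcal, +264.0 mg potassium (running total 1245.0 mg).
Take 3 servings of oats: uses 564 kcal, +468.0 mg potassium (running total 1713.0 mg).
Take 0.1581 servings of pasta: uses 40 kcal, +9.6 mg potassium (running total 1722.6 mg).
Filling greedily by potassium-per-kcal is optimal for one linear limit, giving 1722.6 mg.

1722.6 mg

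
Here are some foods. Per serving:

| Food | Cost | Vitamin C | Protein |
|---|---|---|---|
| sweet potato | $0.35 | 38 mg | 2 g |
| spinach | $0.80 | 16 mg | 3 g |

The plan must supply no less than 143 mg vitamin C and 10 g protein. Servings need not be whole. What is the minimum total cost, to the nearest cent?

$1.75

Compare the cost at each extreme point of the feasible region.
sweet potato only: max(143/38, 10/2) = 5 servings → $1.75.
spinach only: max(143/16, 10/3) = 8.938 servings → $7.15.
sweet potato + spinach with both tight: 3.28 servings and 1.146 servings → $2.07.
The minimum over all feasible corners is $1.75.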